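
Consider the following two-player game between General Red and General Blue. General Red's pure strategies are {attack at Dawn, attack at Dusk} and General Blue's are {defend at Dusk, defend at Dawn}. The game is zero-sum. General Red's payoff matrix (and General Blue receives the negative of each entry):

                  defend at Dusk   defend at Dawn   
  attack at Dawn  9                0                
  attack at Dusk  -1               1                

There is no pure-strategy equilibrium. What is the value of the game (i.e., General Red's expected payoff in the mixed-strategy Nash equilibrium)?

For General Red to be willing to mix, General Red must be indifferent between attack at Dawn and attack at Dusk, which pins down General Blue's mix.
  General Red's payoff from attack at Dawn: q·9 + (1−q)·0 = 9q
  General Red's payoff from attack at Dusk: q·(-1) + (1−q)·1 = -2q + 1
  9q = -2q + 1  ⇒  11q = 1  ⇒  q = 1/11.
The value is General Red's expected payoff against this mix (using attack at Dawn): (1/11)·9 + (10/11)·0 = 9/11.

v = 9/11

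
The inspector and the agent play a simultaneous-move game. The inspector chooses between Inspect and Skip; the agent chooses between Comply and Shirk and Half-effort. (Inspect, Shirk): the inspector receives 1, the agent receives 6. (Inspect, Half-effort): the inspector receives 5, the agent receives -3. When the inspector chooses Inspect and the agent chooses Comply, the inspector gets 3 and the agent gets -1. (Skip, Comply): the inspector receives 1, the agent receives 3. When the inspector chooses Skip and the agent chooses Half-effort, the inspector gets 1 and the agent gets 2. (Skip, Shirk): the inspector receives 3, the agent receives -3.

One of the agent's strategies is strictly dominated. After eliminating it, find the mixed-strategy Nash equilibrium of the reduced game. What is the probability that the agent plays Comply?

The agent's strategy Half-effort is strictly dominated by Comply: -1 > -3 and 3 > 2. Eliminate Half-effort.
Set the inspector's expected payoff from Inspect equal to that from Skip:
  the inspector's payoff to Inspect: q·3 + (1−q)·1 = 2q + 1
  the inspector's payoff to Skip: q·1 + (1−q)·3 = -2q + 3
  2q + 1 = -2q + 3  ⇒  4q = 2  ⇒  q = 1/2.

q = 1/2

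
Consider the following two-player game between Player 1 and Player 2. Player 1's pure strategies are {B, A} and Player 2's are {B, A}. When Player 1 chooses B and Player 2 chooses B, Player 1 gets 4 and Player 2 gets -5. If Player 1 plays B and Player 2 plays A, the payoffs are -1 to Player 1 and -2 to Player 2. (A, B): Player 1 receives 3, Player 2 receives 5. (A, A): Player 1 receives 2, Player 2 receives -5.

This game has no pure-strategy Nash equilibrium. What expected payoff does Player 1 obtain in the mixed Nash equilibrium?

Player 2's mix must leave Player 1 indifferent between B and A.
  Player 1's payoff to B: q·4 + (1−q)·(-1) = 5q - 1
  Player 1's payoff to A: q·3 + (1−q)·2 = q + 2
  5q - 1 = q + 2  ⇒  4q = 3  ⇒  q = 3/4.
At equilibrium Player 1 is indifferent across rows, so Player 1's payoff equals the payoff from B: (3/4)·4 + (1/4)·(-1) = 11/4.

11/4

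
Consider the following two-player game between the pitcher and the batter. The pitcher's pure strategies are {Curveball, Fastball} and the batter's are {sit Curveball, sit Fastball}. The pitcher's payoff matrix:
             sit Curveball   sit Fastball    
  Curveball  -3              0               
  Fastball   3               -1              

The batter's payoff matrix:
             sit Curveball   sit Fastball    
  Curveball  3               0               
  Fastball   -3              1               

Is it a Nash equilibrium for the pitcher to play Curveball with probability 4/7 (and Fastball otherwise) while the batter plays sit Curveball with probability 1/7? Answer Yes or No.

Yes

Check the batter's indifference given the pitcher's mix p = 4/7:
  payoff from sit Curveball = 3/7; payoff from sit Fastball = 3/7 — equal.
Check the pitcher's indifference given the batter's mix q = 1/7:
  payoff from Curveball = -3/7; payoff from Fastball = -3/7 — equal.
Both players are indifferent, so neither can profitably deviate.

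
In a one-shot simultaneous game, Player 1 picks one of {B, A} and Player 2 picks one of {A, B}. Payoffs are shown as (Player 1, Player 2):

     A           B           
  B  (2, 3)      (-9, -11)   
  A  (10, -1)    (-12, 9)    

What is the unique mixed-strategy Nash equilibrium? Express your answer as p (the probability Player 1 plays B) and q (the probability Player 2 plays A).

p = 5/12, q = 3/11

Player 1's mix must leave Player 2 indifferent between A and B.
  Player 2's payoff to A: p·3 + (1−p)·(-1) = 4p - 1
  Player 2's payoff to B: p·(-11) + (1−p)·9 = -20p + 9
  4p - 1 = -20p + 9  ⇒  24p = 10  ⇒  p = 5/12.
Player 1's indifference between B and A determines Player 2's mixing probability q:
  Player 1's payoff to B: q·2 + (1−q)·(-9) = 11q - 9
  Player 1's payoff to A: q·10 + (1−q)·(-12) = 22q - 12
  11q - 9 = 22q - 12  ⇒  -11q = -3  ⇒  q = 3/11.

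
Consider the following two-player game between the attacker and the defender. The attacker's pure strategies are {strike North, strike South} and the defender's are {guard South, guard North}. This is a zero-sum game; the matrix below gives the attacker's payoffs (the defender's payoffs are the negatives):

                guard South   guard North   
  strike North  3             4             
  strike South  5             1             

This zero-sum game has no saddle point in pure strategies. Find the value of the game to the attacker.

In a mixed equilibrium the attacker is indifferent between strike North and strike South; this condition fixes q.
  the attacker's payoff from strike North: q·3 + (1−q)·4 = -q + 4
  the attacker's payoff from strike South: q·5 + (1−q)·1 = 4q + 1
  -q + 4 = 4q + 1  ⇒  -5q = -3  ⇒  q = 3/5.
The value is the attacker's expected payoff against this mix (using strike North): (3/5)·3 + (2/5)·4 = 17/5.

v = 17/5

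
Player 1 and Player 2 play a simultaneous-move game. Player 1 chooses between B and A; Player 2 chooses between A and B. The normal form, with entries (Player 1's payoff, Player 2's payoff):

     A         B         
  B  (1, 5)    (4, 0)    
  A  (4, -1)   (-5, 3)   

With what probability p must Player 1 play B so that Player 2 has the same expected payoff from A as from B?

p = 4/9

Set Player 2's expected payoff from A equal to that from B:
  Player 2's expected payoff from A: p·5 + (1−p)·(-1) = 6p - 1
  Player 2's expected payoff from B: p·0 + (1−p)·3 = -3p + 3
  6p - 1 = -3p + 3  ⇒  9p = 4  ⇒  p = 4/9.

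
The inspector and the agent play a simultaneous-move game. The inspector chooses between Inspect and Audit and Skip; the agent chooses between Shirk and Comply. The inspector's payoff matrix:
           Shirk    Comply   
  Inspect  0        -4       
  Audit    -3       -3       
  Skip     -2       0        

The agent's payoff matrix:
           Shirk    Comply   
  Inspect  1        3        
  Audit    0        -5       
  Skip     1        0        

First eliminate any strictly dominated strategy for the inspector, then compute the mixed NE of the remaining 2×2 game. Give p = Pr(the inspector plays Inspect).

The inspector's strategy Audit is strictly dominated by Skip: -2 > -3 and 0 > -3. Eliminate Audit.
The agent's indifference between Shirk and Comply determines the inspector's mixing probability p:
  the agent's payoff from Shirk: p·1 + (1−p)·1 = 1
  the agent's payoff from Comply: p·3 + (1−p)·0 = 3p
  1 = 3p  ⇒  -3p = -1  ⇒  p = 1/3.

p = 1/3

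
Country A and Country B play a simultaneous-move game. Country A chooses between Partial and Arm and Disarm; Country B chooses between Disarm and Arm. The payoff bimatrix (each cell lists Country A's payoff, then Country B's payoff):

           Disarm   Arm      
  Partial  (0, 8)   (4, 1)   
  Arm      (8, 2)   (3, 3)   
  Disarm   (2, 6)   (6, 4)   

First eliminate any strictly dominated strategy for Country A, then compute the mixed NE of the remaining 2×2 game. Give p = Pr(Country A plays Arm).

Country A's strategy Partial is strictly dominated by Disarm: 2 > 0 and 6 > 4. Eliminate Partial.
Set Country B's expected payoff from Disarm equal to that from Arm:
  Country B's payoff from Disarm: p·2 + (1−p)·6 = -4p + 6
  Country B's payoff from Arm: p·3 + (1−p)·4 = -p + 4
  -4p + 6 = -p + 4  ⇒  -3p = -2  ⇒  p = 2/3.

p = 2/3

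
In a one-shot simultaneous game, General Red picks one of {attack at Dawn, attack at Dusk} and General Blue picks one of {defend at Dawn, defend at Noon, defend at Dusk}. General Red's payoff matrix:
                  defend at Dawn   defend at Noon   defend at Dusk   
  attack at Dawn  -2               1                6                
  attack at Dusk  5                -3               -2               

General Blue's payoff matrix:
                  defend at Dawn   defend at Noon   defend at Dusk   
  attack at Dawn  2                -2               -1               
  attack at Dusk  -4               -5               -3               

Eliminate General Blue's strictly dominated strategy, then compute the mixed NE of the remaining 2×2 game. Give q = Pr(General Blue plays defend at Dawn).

q = 8/15

General Blue's strategy defend at Noon is strictly dominated by defend at Dusk: -1 > -2 and -3 > -5. Eliminate defend at Noon.
Set General Red's expected payoff from attack at Dawn equal to that from attack at Dusk:
  General Red's payoff from attack at Dawn: q·(-2) + (1−q)·6 = -8q + 6
  General Red's payoff from attack at Dusk: q·5 + (1−q)·(-2) = 7q - 2
  -8q + 6 = 7q - 2  ⇒  -15q = -8  ⇒  q = 8/15.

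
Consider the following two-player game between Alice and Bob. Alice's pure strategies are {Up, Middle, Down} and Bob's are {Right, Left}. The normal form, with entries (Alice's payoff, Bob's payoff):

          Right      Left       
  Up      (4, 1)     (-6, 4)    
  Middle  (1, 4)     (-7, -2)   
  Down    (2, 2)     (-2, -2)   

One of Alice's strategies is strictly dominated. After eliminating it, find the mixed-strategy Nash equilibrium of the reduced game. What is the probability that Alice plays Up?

Alice's strategy Middle is strictly dominated by Up: 4 > 1 and -6 > -7. Eliminate Middle.
Bob's indifference between Right and Left determines Alice's mixing probability p:
  Bob's expected payoff from Right: p·1 + (1−p)·2 = -p + 2
  Bob's expected payoff from Left: p·4 + (1−p)·(-2) = 6p - 2
  -p + 2 = 6p - 2  ⇒  -7p = -4  ⇒  p = 4/7.

p = 4/7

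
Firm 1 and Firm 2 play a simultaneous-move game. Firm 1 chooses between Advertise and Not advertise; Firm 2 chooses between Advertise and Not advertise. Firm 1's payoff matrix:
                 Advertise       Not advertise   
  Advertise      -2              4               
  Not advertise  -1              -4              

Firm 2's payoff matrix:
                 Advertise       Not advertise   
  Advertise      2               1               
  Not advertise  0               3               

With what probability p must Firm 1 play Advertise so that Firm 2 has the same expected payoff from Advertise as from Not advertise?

Firm 2's indifference between Advertise and Not advertise determines Firm 1's mixing probability p:
  Firm 2's expected payoff from Advertise: p·2 + (1−p)·0 = 2p
  Firm 2's expected payoff from Not advertise: p·1 + (1−p)·3 = -2p + 3
  2p = -2p + 3  ⇒  4p = 3  ⇒  p = 3/4.

p = 3/4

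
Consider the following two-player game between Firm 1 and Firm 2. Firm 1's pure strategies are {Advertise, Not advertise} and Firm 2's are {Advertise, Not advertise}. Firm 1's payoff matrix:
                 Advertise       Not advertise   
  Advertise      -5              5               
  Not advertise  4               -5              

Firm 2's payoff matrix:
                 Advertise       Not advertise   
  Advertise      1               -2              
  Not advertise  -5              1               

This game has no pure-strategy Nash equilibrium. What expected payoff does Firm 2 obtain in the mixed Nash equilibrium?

For Firm 2 to be willing to mix, Firm 2 must be indifferent between Advertise and Not advertise, which pins down Firm 1's mix.
  Firm 2's payoff to Advertise: p·1 + (1−p)·(-5) = 6p - 5
  Firm 2's payoff to Not advertise: p·(-2) + (1−p)·1 = -3p + 1
  6p - 5 = -3p + 1  ⇒  9p = 6  ⇒  p = 2/3.
At equilibrium Firm 2 is indifferent across columns, so Firm 2's payoff equals the payoff from Advertise: (2/3)·1 + (1/3)·(-5) = -1.

-1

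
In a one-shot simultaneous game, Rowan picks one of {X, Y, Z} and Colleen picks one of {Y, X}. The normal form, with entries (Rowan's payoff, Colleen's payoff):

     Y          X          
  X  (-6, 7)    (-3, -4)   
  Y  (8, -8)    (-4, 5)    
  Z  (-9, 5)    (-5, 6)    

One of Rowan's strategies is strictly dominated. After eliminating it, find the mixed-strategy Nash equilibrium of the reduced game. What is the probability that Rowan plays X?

p = 13/24

Rowan's strategy Z is strictly dominated by X: -6 > -9 and -3 > -5. Eliminate Z.
Rowan's mix must leave Colleen indifferent between Y and X.
  Colleen's expected payoff from Y: p·7 + (1−p)·(-8) = 15p - 8
  Colleen's expected payoff from X: p·(-4) + (1−p)·5 = -9p + 5
  15p - 8 = -9p + 5  ⇒  24p = 13  ⇒  p = 13/24.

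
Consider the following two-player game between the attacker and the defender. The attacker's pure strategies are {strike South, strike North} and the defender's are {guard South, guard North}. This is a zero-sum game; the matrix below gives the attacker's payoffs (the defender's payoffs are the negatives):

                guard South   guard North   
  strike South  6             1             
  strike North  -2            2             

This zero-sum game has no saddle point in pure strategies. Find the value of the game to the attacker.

v = 14/9

For the attacker to be willing to mix, the attacker must be indifferent between strike South and strike North, which pins down the defender's mix.
  the attacker's payoff to strike South: q·6 + (1−q)·1 = 5q + 1
  the attacker's payoff to strike North: q·(-2) + (1−q)·2 = -4q + 2
  5q + 1 = -4q + 2  ⇒  9q = 1  ⇒  q = 1/9.
The value is the attacker's expected payoff against this mix (using strike South): (1/9)·6 + (8/9)·1 = 14/9.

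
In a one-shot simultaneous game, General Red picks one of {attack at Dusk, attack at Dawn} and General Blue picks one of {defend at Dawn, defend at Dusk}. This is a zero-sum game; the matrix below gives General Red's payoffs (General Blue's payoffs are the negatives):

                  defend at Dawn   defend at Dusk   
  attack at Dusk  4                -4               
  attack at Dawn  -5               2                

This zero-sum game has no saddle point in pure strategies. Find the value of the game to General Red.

General Red's indifference between attack at Dusk and attack at Dawn determines General Blue's mixing probability q:
  General Red's payoff from attack at Dusk: q·4 + (1−q)·(-4) = 8q - 4
  General Red's payoff from attack at Dawn: q·(-5) + (1−q)·2 = -7q + 2
  8q - 4 = -7q + 2  ⇒  15q = 6  ⇒  q = 2/5.
The value is General Red's expected payoff against this mix (using attack at Dusk): (2/5)·4 + (3/5)·(-4) = -4/5.

v = -4/5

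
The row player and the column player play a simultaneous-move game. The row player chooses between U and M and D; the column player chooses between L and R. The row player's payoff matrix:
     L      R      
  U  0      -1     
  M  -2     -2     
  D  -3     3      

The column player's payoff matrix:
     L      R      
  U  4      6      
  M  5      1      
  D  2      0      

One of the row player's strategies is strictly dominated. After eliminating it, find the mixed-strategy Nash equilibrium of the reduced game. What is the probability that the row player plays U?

The row player's strategy M is strictly dominated by U: 0 > -2 and -1 > -2. Eliminate M.
In a mixed equilibrium the column player is indifferent between L and R; this condition fixes p.
  the column player's payoff from L: p·4 + (1−p)·2 = 2p + 2
  the column player's payoff from R: p·6 + (1−p)·0 = 6p
  2p + 2 = 6p  ⇒  -4p = -2  ⇒  p = 1/2.

p = 1/2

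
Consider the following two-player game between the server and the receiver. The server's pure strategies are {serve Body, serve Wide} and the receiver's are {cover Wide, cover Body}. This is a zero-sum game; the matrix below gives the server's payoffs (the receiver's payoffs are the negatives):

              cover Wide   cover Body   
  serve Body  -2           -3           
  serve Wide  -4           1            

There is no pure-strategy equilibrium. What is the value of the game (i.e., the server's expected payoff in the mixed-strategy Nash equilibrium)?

The server's indifference between serve Body and serve Wide determines the receiver's mixing probability q:
  the server's payoff to serve Body: q·(-2) + (1−q)·(-3) = q - 3
  the server's payoff to serve Wide: q·(-4) + (1−q)·1 = -5q + 1
  q - 3 = -5q + 1  ⇒  6q = 4  ⇒  q = 2/3.
The value is the server's expected payoff against this mix (using serve Body): (2/3)·(-2) + (1/3)·(-3) = -7/3.

v = -7/3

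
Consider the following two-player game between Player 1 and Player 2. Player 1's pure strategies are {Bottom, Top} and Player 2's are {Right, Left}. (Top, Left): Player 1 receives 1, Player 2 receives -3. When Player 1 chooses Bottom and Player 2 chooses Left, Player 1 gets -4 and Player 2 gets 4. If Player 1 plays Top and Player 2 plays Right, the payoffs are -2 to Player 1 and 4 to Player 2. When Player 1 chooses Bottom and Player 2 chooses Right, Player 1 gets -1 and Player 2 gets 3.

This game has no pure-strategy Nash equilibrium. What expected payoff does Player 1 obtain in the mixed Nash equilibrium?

-3/2

Set Player 1's expected payoff from Bottom equal to that from Top:
  Player 1's expected payoff from Bottom: q·(-1) + (1−q)·(-4) = 3q - 4
  Player 1's expected payoff from Top: q·(-2) + (1−q)·1 = -3q + 1
  3q - 4 = -3q + 1  ⇒  6q = 5  ⇒  q = 5/6.
At equilibrium Player 1 is indifferent across rows, so Player 1's payoff equals the payoff from Bottom: (5/6)·(-1) + (1/6)·(-4) = -3/2.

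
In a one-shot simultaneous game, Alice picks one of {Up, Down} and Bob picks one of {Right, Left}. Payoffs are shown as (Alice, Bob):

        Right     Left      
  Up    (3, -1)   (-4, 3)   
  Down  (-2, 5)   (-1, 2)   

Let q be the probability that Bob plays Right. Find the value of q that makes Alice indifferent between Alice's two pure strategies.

In a mixed equilibrium Alice is indifferent between Up and Down; this condition fixes q.
  Alice's expected payoff from Up: q·3 + (1−q)·(-4) = 7q - 4
  Alice's expected payoff from Down: q·(-2) + (1−q)·(-1) = -q - 1
  7q - 4 = -q - 1  ⇒  8q = 3  ⇒  q = 3/8.

q = 3/8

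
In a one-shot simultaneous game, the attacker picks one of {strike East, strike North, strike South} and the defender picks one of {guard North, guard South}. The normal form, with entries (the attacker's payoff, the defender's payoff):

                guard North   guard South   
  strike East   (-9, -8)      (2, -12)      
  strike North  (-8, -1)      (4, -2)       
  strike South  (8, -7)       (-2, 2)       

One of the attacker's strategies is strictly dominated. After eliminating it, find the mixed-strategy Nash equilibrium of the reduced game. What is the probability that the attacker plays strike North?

p = 9/10

The attacker's strategy strike East is strictly dominated by strike North: -8 > -9 and 4 > 2. Eliminate strike East.
The attacker's mix must leave the defender indifferent between guard North and guard South.
  the defender's payoff from guard North: p·(-1) + (1−p)·(-7) = 6p - 7
  the defender's payoff from guard South: p·(-2) + (1−p)·2 = -4p + 2
  6p - 7 = -4p + 2  ⇒  10p = 9  ⇒  p = 9/10.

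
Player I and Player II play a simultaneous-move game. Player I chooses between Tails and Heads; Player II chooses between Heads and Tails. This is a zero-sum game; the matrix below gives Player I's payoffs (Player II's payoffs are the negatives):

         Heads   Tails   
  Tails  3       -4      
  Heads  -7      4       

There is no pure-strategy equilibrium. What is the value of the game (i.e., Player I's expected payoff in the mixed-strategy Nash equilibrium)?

Set Player I's expected payoff from Tails equal to that from Heads:
  Player I's payoff from Tails: q·3 + (1−q)·(-4) = 7q - 4
  Player I's payoff from Heads: q·(-7) + (1−q)·4 = -11q + 4
  7q - 4 = -11q + 4  ⇒  18q = 8  ⇒  q = 4/9.
The value is Player I's expected payoff against this mix (using Tails): (4/9)·3 + (5/9)·(-4) = -8/9.

v = -8/9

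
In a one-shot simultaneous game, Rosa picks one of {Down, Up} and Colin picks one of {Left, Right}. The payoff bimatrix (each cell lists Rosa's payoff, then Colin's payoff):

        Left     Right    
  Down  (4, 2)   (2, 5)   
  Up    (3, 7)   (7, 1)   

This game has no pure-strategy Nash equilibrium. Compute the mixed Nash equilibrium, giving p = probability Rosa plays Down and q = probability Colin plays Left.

For Colin to be willing to mix, Colin must be indifferent between Left and Right, which pins down Rosa's mix.
  Colin's expected payoff from Left: p·2 + (1−p)·7 = -5p + 7
  Colin's expected payoff from Right: p·5 + (1−p)·1 = 4p + 1
  -5p + 7 = 4p + 1  ⇒  -9p = -6  ⇒  p = 2/3.
Colin's mix must leave Rosa indifferent between Down and Up.
  Rosa's payoff to Down: q·4 + (1−q)·2 = 2q + 2
  Rosa's payoff to Up: q·3 + (1−q)·7 = -4q + 7
  2q + 2 = -4q + 7  ⇒  6q = 5  ⇒  q = 5/6.

p = 2/3, q = 5/6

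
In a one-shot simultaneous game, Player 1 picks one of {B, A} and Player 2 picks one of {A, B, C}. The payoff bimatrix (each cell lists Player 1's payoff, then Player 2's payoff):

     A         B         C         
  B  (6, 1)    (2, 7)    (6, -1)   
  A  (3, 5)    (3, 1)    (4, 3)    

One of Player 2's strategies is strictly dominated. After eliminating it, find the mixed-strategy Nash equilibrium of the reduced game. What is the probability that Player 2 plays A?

Player 2's strategy C is strictly dominated by A: 1 > -1 and 5 > 3. Eliminate C.
Player 1's indifference between B and A determines Player 2's mixing probability q:
  Player 1's expected payoff from B: q·6 + (1−q)·2 = 4q + 2
  Player 1's expected payoff from A: q·3 + (1−q)·3 = 3
  4q + 2 = 3  ⇒  4q = 1  ⇒  q = 1/4.

q = 1/4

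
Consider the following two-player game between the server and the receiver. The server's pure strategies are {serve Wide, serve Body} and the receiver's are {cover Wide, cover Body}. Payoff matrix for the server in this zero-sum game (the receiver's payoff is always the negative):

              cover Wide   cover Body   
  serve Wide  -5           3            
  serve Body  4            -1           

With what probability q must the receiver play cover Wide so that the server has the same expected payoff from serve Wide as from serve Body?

q = 4/13

For the server to be willing to mix, the server must be indifferent between serve Wide and serve Body, which pins down the receiver's mix.
  the server's payoff from serve Wide: q·(-5) + (1−q)·3 = -8q + 3
  the server's payoff from serve Body: q·4 + (1−q)·(-1) = 5q - 1
  -8q + 3 = 5q - 1  ⇒  -13q = -4  ⇒  q = 4/13.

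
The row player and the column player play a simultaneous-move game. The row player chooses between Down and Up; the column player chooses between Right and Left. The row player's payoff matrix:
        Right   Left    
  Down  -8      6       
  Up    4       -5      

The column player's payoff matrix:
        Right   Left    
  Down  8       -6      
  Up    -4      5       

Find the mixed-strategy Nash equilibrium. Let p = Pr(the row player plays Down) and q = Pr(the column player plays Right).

p = 9/23, q = 11/23

The column player's indifference between Right and Left determines the row player's mixing probability p:
  the column player's payoff to Right: p·8 + (1−p)·(-4) = 12p - 4
  the column player's payoff to Left: p·(-6) + (1−p)·5 = -11p + 5
  12p - 4 = -11p + 5  ⇒  23p = 9  ⇒  p = 9/23.
Set the row player's expected payoff from Down equal to that from Up:
  the row player's expected payoff from Down: q·(-8) + (1−q)·6 = -14q + 6
  the row player's expected payoff from Up: q·4 + (1−q)·(-5) = 9q - 5
  -14q + 6 = 9q - 5  ⇒  -23q = -11  ⇒  q = 11/23.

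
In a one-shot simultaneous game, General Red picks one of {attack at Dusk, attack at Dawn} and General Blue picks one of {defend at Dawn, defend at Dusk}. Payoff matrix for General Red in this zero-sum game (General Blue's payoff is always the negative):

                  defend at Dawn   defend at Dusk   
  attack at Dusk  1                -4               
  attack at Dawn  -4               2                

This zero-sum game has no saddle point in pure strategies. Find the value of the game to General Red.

v = -14/11

Set General Red's expected payoff from attack at Dusk equal to that from attack at Dawn:
  General Red's expected payoff from attack at Dusk: q·1 + (1−q)·(-4) = 5q - 4
  General Red's expected payoff from attack at Dawn: q·(-4) + (1−q)·2 = -6q + 2
  5q - 4 = -6q + 2  ⇒  11q = 6  ⇒  q = 6/11.
The value is General Red's expected payoff against this mix (using attack at Dusk): (6/11)·1 + (5/11)·(-4) = -14/11.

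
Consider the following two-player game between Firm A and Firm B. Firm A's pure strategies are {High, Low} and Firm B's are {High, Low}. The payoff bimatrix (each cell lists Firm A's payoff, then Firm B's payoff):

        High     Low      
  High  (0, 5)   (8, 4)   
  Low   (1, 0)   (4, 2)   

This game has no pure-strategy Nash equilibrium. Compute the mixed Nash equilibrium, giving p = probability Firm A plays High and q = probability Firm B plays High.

Firm B's indifference between High and Low determines Firm A's mixing probability p:
  Firm B's expected payoff from High: p·5 + (1−p)·0 = 5p
  Firm B's expected payoff from Low: p·4 + (1−p)·2 = 2p + 2
  5p = 2p + 2  ⇒  3p = 2  ⇒  p = 2/3.
Set Firm A's expected payoff from High equal to that from Low:
  Firm A's payoff to High: q·0 + (1−q)·8 = -8q + 8
  Firm A's payoff to Low: q·1 + (1−q)·4 = -3q + 4
  -8q + 8 = -3q + 4  ⇒  -5q = -4  ⇒  q = 4/5.

p = 2/3, q = 4/5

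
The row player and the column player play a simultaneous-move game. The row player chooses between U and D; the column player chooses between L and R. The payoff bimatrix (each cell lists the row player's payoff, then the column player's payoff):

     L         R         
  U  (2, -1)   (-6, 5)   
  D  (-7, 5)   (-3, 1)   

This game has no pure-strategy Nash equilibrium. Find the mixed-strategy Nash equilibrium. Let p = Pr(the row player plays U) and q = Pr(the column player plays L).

p = 2/5, q = 1/4

The column player's indifference between L and R determines the row player's mixing probability p:
  the column player's payoff from L: p·(-1) + (1−p)·5 = -6p + 5
  the column player's payoff from R: p·5 + (1−p)·1 = 4p + 1
  -6p + 5 = 4p + 1  ⇒  -10p = -4  ⇒  p = 2/5.
In a mixed equilibrium the row player is indifferent between U and D; this condition fixes q.
  the row player's payoff from U: q·2 + (1−q)·(-6) = 8q - 6
  the row player's payoff from D: q·(-7) + (1−q)·(-3) = -4q - 3
  8q - 6 = -4q - 3  ⇒  12q = 3  ⇒  q = 1/4.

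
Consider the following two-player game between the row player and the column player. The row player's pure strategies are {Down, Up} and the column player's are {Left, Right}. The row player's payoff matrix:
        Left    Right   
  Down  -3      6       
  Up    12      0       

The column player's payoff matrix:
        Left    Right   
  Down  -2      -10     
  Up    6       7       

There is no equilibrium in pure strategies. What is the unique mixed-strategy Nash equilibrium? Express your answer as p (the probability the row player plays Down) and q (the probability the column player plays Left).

p = 1/9, q = 2/7

The column player's indifference between Left and Right determines the row player's mixing probability p:
  the column player's expected payoff from Left: p·(-2) + (1−p)·6 = -8p + 6
  the column player's expected payoff from Right: p·(-10) + (1−p)·7 = -17p + 7
  -8p + 6 = -17p + 7  ⇒  9p = 1  ⇒  p = 1/9.
For the row player to be willing to mix, the row player must be indifferent between Down and Up, which pins down the column player's mix.
  the row player's expected payoff from Down: q·(-3) + (1−q)·6 = -9q + 6
  the row player's expected payoff from Up: q·12 + (1−q)·0 = 12q
  -9q + 6 = 12q  ⇒  -21q = -6  ⇒  q = 2/7.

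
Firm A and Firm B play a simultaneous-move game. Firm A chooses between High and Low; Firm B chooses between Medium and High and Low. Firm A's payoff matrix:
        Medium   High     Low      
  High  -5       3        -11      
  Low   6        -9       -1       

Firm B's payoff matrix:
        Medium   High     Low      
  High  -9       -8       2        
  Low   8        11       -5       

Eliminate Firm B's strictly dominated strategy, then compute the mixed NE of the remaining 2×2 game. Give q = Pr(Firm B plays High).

Firm B's strategy Medium is strictly dominated by High: -8 > -9 and 11 > 8. Eliminate Medium.
Firm B's mix must leave Firm A indifferent between High and Low.
  Firm A's payoff from High: q·3 + (1−q)·(-11) = 14q - 11
  Firm A's payoff from Low: q·(-9) + (1−q)·(-1) = -8q - 1
  14q - 11 = -8q - 1  ⇒  22q = 10  ⇒  q = 5/11.

q = 5/11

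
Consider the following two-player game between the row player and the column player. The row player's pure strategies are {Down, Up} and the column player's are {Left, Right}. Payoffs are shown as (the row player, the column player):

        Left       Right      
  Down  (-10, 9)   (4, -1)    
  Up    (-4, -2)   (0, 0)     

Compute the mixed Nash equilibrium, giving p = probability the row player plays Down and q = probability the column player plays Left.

The column player's indifference between Left and Right determines the row player's mixing probability p:
  the column player's payoff from Left: p·9 + (1−p)·(-2) = 11p - 2
  the column player's payoff from Right: p·(-1) + (1−p)·0 = -p
  11p - 2 = -p  ⇒  12p = 2  ⇒  p = 1/6.
For the row player to be willing to mix, the row player must be indifferent between Down and Up, which pins down the column player's mix.
  the row player's payoff from Down: q·(-10) + (1−q)·4 = -14q + 4
  the row player's payoff from Up: q·(-4) + (1−q)·0 = -4q
  -14q + 4 = -4q  ⇒  -10q = -4  ⇒  q = 2/5.

p = 1/6, q = 2/5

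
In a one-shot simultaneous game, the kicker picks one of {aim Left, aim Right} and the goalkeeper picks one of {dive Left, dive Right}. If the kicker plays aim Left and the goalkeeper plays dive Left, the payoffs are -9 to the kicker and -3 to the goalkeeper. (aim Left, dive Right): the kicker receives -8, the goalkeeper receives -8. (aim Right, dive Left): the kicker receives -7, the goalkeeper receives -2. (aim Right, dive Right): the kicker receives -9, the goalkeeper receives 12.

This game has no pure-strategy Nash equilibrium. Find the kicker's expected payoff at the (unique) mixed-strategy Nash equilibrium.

-25/3

In a mixed equilibrium the kicker is indifferent between aim Left and aim Right; this condition fixes q.
  the kicker's expected payoff from aim Left: q·(-9) + (1−q)·(-8) = -q - 8
  the kicker's expected payoff from aim Right: q·(-7) + (1−q)·(-9) = 2q - 9
  -q - 8 = 2q - 9  ⇒  -3q = -1  ⇒  q = 1/3.
At equilibrium the kicker is indifferent across rows, so the kicker's payoff equals the payoff from aim Left: (1/3)·(-9) + (2/3)·(-8) = -25/3.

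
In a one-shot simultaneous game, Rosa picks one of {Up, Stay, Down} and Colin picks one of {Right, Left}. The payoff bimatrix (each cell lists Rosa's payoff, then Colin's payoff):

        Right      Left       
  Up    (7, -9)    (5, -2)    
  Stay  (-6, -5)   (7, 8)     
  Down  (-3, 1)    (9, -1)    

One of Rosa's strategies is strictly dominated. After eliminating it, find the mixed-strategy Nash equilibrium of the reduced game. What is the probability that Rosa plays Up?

p = 2/9

Rosa's strategy Stay is strictly dominated by Down: -3 > -6 and 9 > 7. Eliminate Stay.
For Colin to be willing to mix, Colin must be indifferent between Right and Left, which pins down Rosa's mix.
  Colin's payoff from Right: p·(-9) + (1−p)·1 = -10p + 1
  Colin's payoff from Left: p·(-2) + (1−p)·(-1) = -p - 1
  -10p + 1 = -p - 1  ⇒  -9p = -2  ⇒  p = 2/9.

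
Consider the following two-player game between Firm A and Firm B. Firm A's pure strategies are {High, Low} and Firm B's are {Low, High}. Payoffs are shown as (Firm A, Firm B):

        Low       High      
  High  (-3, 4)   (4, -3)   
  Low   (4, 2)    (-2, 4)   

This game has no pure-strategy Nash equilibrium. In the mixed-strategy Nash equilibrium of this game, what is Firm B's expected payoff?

22/9

Set Firm B's expected payoff from Low equal to that from High:
  Firm B's expected payoff from Low: p·4 + (1−p)·2 = 2p + 2
  Firm B's expected payoff from High: p·(-3) + (1−p)·4 = -7p + 4
  2p + 2 = -7p + 4  ⇒  9p = 2  ⇒  p = 2/9.
At equilibrium Firm B is indifferent across columns, so Firm B's payoff equals the payoff from Low: (2/9)·4 + (7/9)·2 = 22/9.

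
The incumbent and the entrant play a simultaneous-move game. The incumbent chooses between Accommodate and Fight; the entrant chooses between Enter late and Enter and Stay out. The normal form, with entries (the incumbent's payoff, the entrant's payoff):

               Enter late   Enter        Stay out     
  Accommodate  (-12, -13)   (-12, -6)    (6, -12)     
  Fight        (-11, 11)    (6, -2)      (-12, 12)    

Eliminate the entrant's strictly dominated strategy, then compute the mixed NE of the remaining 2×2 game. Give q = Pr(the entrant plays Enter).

q = 1/2

The entrant's strategy Enter late is strictly dominated by Stay out: -12 > -13 and 12 > 11. Eliminate Enter late.
In a mixed equilibrium the incumbent is indifferent between Accommodate and Fight; this condition fixes q.
  the incumbent's payoff to Accommodate: q·(-12) + (1−q)·6 = -18q + 6
  the incumbent's payoff to Fight: q·6 + (1−q)·(-12) = 18q - 12
  -18q + 6 = 18q - 12  ⇒  -36q = -18  ⇒  q = 1/2.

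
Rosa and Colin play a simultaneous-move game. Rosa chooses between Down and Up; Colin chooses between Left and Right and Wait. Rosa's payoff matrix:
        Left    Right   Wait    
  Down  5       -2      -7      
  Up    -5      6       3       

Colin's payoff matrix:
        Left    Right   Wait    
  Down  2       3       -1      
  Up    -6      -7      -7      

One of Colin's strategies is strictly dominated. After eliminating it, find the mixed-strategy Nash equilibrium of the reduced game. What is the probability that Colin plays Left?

Colin's strategy Wait is strictly dominated by Left: 2 > -1 and -6 > -7. Eliminate Wait.
Colin's mix must leave Rosa indifferent between Down and Up.
  Rosa's expected payoff from Down: q·5 + (1−q)·(-2) = 7q - 2
  Rosa's expected payoff from Up: q·(-5) + (1−q)·6 = -11q + 6
  7q - 2 = -11q + 6  ⇒  18q = 8  ⇒  q = 4/9.

q = 4/9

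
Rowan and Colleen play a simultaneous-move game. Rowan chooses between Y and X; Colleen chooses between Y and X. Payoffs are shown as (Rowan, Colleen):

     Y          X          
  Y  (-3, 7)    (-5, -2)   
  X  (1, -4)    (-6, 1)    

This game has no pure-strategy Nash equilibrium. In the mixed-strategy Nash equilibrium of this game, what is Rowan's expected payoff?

In a mixed equilibrium Rowan is indifferent between Y and X; this condition fixes q.
  Rowan's expected payoff from Y: q·(-3) + (1−q)·(-5) = 2q - 5
  Rowan's expected payoff from X: q·1 + (1−q)·(-6) = 7q - 6
  2q - 5 = 7q - 6  ⇒  -5q = -1  ⇒  q = 1/5.
At equilibrium Rowan is indifferent across rows, so Rowan's payoff equals the payoff from Y: (1/5)·(-3) + (4/5)·(-5) = -23/5.

-23/5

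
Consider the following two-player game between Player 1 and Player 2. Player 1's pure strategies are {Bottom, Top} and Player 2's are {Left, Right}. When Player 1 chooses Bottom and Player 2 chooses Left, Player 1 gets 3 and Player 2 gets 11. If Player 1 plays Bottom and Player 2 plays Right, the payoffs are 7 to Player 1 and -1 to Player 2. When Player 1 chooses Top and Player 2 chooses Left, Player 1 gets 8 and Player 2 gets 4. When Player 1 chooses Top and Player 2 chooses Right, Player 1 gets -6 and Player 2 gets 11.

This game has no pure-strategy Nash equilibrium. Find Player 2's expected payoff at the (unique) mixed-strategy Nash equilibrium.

125/19

For Player 2 to be willing to mix, Player 2 must be indifferent between Left and Right, which pins down Player 1's mix.
  Player 2's expected payoff from Left: p·11 + (1−p)·4 = 7p + 4
  Player 2's expected payoff from Right: p·(-1) + (1−p)·11 = -12p + 11
  7p + 4 = -12p + 11  ⇒  19p = 7  ⇒  p = 7/19.
At equilibrium Player 2 is indifferent across columns, so Player 2's payoff equals the payoff from Left: (7/19)·11 + (12/19)·4 = 125/19.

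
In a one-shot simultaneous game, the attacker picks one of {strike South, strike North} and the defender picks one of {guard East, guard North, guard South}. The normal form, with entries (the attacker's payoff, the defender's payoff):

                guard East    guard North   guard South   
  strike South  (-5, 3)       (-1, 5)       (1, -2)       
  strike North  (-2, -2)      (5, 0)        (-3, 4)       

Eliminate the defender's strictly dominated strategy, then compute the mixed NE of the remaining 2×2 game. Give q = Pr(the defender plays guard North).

q = 2/5

The defender's strategy guard East is strictly dominated by guard North: 5 > 3 and 0 > -2. Eliminate guard East.
The attacker's indifference between strike South and strike North determines the defender's mixing probability q:
  the attacker's payoff to strike South: q·(-1) + (1−q)·1 = -2q + 1
  the attacker's payoff to strike North: q·5 + (1−q)·(-3) = 8q - 3
  -2q + 1 = 8q - 3  ⇒  -10q = -4  ⇒  q = 2/5.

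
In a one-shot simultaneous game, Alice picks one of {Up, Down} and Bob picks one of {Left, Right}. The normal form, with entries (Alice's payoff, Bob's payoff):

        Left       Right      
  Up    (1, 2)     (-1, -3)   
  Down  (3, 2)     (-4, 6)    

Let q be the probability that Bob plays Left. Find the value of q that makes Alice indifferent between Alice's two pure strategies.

Alice's indifference between Up and Down determines Bob's mixing probability q:
  Alice's expected payoff from Up: q·1 + (1−q)·(-1) = 2q - 1
  Alice's expected payoff from Down: q·3 + (1−q)·(-4) = 7q - 4
  2q - 1 = 7q - 4  ⇒  -5q = -3  ⇒  q = 3/5.

q = 3/5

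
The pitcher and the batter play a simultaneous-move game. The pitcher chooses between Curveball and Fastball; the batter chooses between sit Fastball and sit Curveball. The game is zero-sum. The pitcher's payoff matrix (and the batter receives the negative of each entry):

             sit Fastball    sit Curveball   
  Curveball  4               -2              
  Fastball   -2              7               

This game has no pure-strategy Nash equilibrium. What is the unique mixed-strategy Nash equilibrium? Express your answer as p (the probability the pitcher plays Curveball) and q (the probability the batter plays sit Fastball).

The batter's indifference between sit Fastball and sit Curveball determines the pitcher's mixing probability p:
  the batter's payoff to sit Fastball: p·(-4) + (1−p)·2 = -6p + 2
  the batter's payoff to sit Curveball: p·2 + (1−p)·(-7) = 9p - 7
  -6p + 2 = 9p - 7  ⇒  -15p = -9  ⇒  p = 3/5.
Set the pitcher's expected payoff from Curveball equal to that from Fastball:
  the pitcher's payoff from Curveball: q·4 + (1−q)·(-2) = 6q - 2
  the pitcher's payoff from Fastball: q·(-2) + (1−q)·7 = -9q + 7
  6q - 2 = -9q + 7  ⇒  15q = 9  ⇒  q = 3/5.

p = 3/5, q = 3/5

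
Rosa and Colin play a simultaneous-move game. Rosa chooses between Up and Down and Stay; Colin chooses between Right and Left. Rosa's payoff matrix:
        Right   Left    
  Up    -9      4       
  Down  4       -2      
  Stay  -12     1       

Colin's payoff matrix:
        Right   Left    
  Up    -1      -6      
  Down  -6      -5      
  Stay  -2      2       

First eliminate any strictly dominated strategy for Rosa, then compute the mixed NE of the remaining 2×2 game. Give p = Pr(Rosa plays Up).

p = 1/6

Rosa's strategy Stay is strictly dominated by Up: -9 > -12 and 4 > 1. Eliminate Stay.
Set Colin's expected payoff from Right equal to that from Left:
  Colin's expected payoff from Right: p·(-1) + (1−p)·(-6) = 5p - 6
  Colin's expected payoff from Left: p·(-6) + (1−p)·(-5) = -p - 5
  5p - 6 = -p - 5  ⇒  6p = 1  ⇒  p = 1/6.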